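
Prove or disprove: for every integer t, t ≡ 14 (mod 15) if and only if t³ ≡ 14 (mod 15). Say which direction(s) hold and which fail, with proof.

Equivalent; both directions hold.

(←) Suppose t³ ≡ 14 (mod 15). The only residue r in {0, …, 14} with r³ ≡ 14 (mod 15) is r = 14, so t ≡ 14 (mod 15).

(→) Suppose t ≡ 14 (mod 15). Write t = 15j + 14. Then (15j + 14)³ = 3375j³ + 9450j² + 8820j + 2744 = 15(225j³ + 630j² + 588j + 182) + 14, so t³ ≡ 14 (mod 15).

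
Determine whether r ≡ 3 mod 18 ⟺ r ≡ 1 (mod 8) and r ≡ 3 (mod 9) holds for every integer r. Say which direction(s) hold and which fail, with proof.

(⟸) If r ≡ 1 (mod 8) and r ≡ 3 (mod 9), then by the Chinese remainder theorem r ≡ 57 (mod 72). Since 57 ≡ 3 (mod 18) and 18 ∣ 72, we get r ≡ 3 (mod 18).

(⟹) This fails: r = 3 gives 3 ≡ 3 (mod 18) but 3 ≡ 3 (mod 8), so the conjunction on the right does not hold.

(⇒) fails; (⇐) holds.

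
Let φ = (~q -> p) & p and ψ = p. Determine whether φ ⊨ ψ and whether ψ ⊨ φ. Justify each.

(→) Assume the antecedent. If q is true, the antecedent forces (q = T, p = T), and p holds there. If q is false, the antecedent forces (q = F, p = T), and p holds there. Either way p holds.

(←) Assume the antecedent. If q is true, the antecedent forces (q = T, p = T), and (~q -> p) & p holds there. If q is false, the antecedent forces (q = F, p = T), and (~q -> p) & p holds there. Either way (~q -> p) & p holds.

Both directions hold; the statement is true.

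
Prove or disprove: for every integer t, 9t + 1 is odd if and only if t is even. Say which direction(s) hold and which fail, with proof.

Converse. Suppose t is even; write t = 2j. Then 9t + 1 = 9·(2j) + 1 = 2·9j + 1, which is odd.

Forward direction. Suppose 9t + 1 is odd. Since 9 is odd, 9t and t have the same parity, so 9t + 1 ≡ t + 1 (mod 2). As 1 is odd, 9t + 1 is odd exactly when t is even. Thus t is even.

The biconditional holds.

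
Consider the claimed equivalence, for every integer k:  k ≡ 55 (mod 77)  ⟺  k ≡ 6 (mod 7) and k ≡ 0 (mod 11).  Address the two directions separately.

Equivalent; both directions hold.

(→) Suppose k ≡ 55 (mod 77); write k = 77j + 55. Since 7 ∣ 77, reducing mod 7 gives k ≡ 55 ≡ 6 (mod 7); since 11 ∣ 77, reducing mod 11 gives k ≡ 55 ≡ 0 (mod 11).

(←) Conversely, if k ≡ 6 (mod 7) and k ≡ 0 (mod 11), then by the Chinese remainder theorem k ≡ 55 (mod 77). This is exactly k ≡ 55 (mod 77).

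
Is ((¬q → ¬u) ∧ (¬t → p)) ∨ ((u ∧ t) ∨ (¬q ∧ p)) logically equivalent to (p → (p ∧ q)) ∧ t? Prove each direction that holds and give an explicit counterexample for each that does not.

(→) This fails. Under u = F, p = T, t = F, q = F, the left side is true but the right side is false.

(←) Assume the antecedent. If t is true, the consequent reduces to true regardless of the other variables. If t is false, the antecedent cannot hold. Either way the consequent holds.

Not equivalent: only (⇐) holds.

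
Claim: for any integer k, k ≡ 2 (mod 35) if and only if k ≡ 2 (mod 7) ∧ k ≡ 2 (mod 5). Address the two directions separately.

(⟹) Suppose k ≡ 2 (mod 35); write k = 35j + 2. Since 7 ∣ 35, reducing mod 7 gives k ≡ 2 (mod 7); since 5 ∣ 35, reducing mod 5 gives k ≡ 2 (mod 5).

(⟸) Conversely, if k ≡ 2 (mod 7) and k ≡ 2 (mod 5), then by the Chinese remainder theorem k ≡ 2 (mod 35). This is exactly k ≡ 2 (mod 35).

Equivalent; both directions hold.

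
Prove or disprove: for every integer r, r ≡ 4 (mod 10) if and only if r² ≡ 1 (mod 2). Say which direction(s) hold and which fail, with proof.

Neither direction holds.

[⇒] This fails: take r = 4. Then 4 ≡ 4 (mod 10), but 4² = 16 ≡ 0 (mod 2), not 1.

[⇐] This fails: take r = 1. Then 1² = 1 ≡ 1 (mod 2), yet 1 ≡ 1 (mod 10), not 4.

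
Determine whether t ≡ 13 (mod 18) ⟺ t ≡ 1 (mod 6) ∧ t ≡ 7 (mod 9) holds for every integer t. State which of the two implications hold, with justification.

(→) This fails: t = 13 gives 13 ≡ 13 (mod 18) but 13 ≡ 4 (mod 9), so the conjunction on the right does not hold.

(←) This fails: t = 7 satisfies both congruences on the right (7 ≡ 1 mod 6 and 7 ≡ 7 mod 9) yet 7 ≡ 7 (mod 18), not 13.

Neither implication holds.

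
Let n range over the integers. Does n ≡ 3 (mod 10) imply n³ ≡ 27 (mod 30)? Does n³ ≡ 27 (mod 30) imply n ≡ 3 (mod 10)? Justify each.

Only the reverse direction holds.

(⟸) The residues r modulo 30 with r³ ≡ 27 (mod 30) are exactly {3}, and each is ≡ 3 (mod 10).

(⟹) This fails: take n = 13. Then 13 ≡ 3 (mod 10), but 13³ = 2197 ≡ 7 (mod 30), not 27.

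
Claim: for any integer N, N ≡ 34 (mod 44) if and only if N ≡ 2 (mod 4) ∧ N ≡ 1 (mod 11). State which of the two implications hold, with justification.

Forward direction. Suppose N ≡ 34 (mod 44); write N = 44j + 34. Since 4 ∣ 44, reducing mod 4 gives N ≡ 34 ≡ 2 (mod 4); since 11 ∣ 44, reducing mod 11 gives N ≡ 34 ≡ 1 (mod 11).

Converse. If N ≡ 2 (mod 4) and N ≡ 1 (mod 11), then by the Chinese remainder theorem N ≡ 34 (mod 44). This is exactly N ≡ 34 (mod 44).

The biconditional holds.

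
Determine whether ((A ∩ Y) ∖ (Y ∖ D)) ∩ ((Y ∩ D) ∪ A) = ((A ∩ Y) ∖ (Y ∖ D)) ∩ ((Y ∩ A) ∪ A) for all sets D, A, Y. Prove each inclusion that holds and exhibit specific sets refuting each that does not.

(⊆) Let x ∈ ((A ∩ Y) ∖ (Y ∖ D)) ∩ ((Y ∩ D) ∪ A). Then x ∈ D ∩ A ∩ Y, from which x ∈ ((A ∩ Y) ∖ (Y ∖ D)) ∩ ((Y ∩ A) ∪ A).

(⊇) Let x ∈ ((A ∩ Y) ∖ (Y ∖ D)) ∩ ((Y ∩ A) ∪ A). Then x ∈ D ∩ A ∩ Y, from which x ∈ ((A ∩ Y) ∖ (Y ∖ D)) ∩ ((Y ∩ D) ∪ A).

The two sets are equal.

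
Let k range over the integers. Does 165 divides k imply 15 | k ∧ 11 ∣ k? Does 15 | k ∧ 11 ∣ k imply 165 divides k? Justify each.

(⇒) If 165 ∣ k, write k = 165q. Since 165 = 11·15, k = 15·(11q), so 15 ∣ k; and since 165 = 15·11, k = 11·(15q), so 11 ∣ k.

(⇐) Suppose 15 ∣ k and 11 ∣ k. Any common multiple of 15 and 11 is a multiple of their lcm; here gcd(15, 11) = 1, so lcm(15, 11) = 15·11 = 165, so 165 ∣ k.

Both implications hold.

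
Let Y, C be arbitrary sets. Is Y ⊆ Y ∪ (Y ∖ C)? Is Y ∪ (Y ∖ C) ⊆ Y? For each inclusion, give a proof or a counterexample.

(⟹) Let x ∈ Y. Then either x ∈ Y and x ∉ C; or x ∈ Y ∩ C. In each case x ∈ Y ∪ (Y ∖ C), so Y ⊆ Y ∪ (Y ∖ C).

(⟸) Let x ∈ Y ∪ (Y ∖ C). Then either x ∈ Y and x ∉ C; or x ∈ Y ∩ C. In each case x ∈ Y, so Y ∪ (Y ∖ C) ⊆ Y.

The two sets are equal.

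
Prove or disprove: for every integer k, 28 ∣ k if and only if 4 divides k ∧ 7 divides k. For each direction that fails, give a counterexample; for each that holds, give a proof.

Equivalent; both directions hold.

(⟹) If 28 ∣ k, write k = 28q. Since 28 = 7·4, k = 4·(7q), so 4 ∣ k; and since 28 = 4·7, k = 7·(4q), so 7 ∣ k.

(⟸) Suppose 4 ∣ k and 7 ∣ k. Any common multiple of 4 and 7 is a multiple of their lcm; here gcd(4, 7) = 1, so lcm(4, 7) = 4·7 = 28, so 28 ∣ k.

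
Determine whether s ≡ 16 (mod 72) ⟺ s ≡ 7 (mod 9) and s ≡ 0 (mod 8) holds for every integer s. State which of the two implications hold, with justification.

(⟹) Suppose s ≡ 16 (mod 72); write s = 72j + 16. Since 9 ∣ 72, reducing mod 9 gives s ≡ 16 ≡ 7 (mod 9); since 8 ∣ 72, reducing mod 8 gives s ≡ 16 ≡ 0 (mod 8).

(⟸) Conversely, if s ≡ 7 (mod 9) and s ≡ 0 (mod 8), then by the Chinese remainder theorem s ≡ 16 (mod 72). This is exactly s ≡ 16 (mod 72).

Both directions hold; the statement is true.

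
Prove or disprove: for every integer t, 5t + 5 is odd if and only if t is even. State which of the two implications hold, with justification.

The biconditional holds.

Forward direction. Suppose 5t + 5 is odd. Since 5 is odd, 5t and t have the same parity, so 5t + 5 ≡ t + 5 (mod 2). As 5 is odd, 5t + 5 is odd exactly when t is even. Thus t is even.

Converse. Suppose t is even; write t = 2j. Then 5t + 5 = 5·(2j) + 5 = 2·5j + 5, which is odd.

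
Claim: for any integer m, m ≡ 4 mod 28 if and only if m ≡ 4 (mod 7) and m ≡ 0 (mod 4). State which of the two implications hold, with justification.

The biconditional holds.

[⇒] Suppose m ≡ 4 (mod 28); write m = 28j + 4. Since 7 ∣ 28, reducing mod 7 gives m ≡ 4 (mod 7); since 4 ∣ 28, reducing mod 4 gives m ≡ 4 ≡ 0 (mod 4).

[⇐] Conversely, if m ≡ 4 (mod 7) and m ≡ 0 (mod 4), then by the Chinese remainder theorem m ≡ 4 (mod 28). This is exactly m ≡ 4 (mod 28).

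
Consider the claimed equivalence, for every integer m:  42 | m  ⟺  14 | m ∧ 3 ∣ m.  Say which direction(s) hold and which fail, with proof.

The biconditional holds.

[⇒] If 42 ∣ m, write m = 42q. Since 42 = 3·14, m = 14·(3q), so 14 ∣ m; and since 42 = 14·3, m = 3·(14q), so 3 ∣ m.

[⇐] Suppose 14 ∣ m and 3 ∣ m. Any common multiple of 14 and 3 is a multiple of their lcm; here gcd(14, 3) = 1, so lcm(14, 3) = 14·3 = 42, so 42 ∣ m.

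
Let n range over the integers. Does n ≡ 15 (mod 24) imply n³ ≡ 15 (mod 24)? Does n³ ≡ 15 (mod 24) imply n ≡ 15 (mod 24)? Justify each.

Both directions hold.

(→) Suppose n ≡ 15 (mod 24). Write n = 24j + 15. Then (24j + 15)³ = 13824j³ + 25920j² + 16200j + 3375 = 24(576j³ + 1080j² + 675j + 140) + 15, so n³ ≡ 15 (mod 24).

(←) Conversely, suppose n³ ≡ 15 (mod 24). The only residue r in {0, …, 23} with r³ ≡ 15 (mod 24) is r = 15, so n ≡ 15 (mod 24).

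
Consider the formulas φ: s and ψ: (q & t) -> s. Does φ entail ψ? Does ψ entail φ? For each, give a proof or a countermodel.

Only the forward implication holds.

Forward direction. Assume the antecedent. If s is true, (q & t) -> s reduces to true regardless of the other variables. If s is false, the antecedent cannot hold. Either way (q & t) -> s holds.

Converse. This fails. Under s = F, q = F, t = F, the left side is false but the right side is true.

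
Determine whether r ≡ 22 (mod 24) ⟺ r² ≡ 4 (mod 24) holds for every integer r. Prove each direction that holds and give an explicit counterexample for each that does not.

(⇒) Suppose r ≡ 22 (mod 24). Write r = 24j + 22. Then (24j + 22)² = 576j² + 1056j + 484 = 24(24j² + 44j + 20) + 4, so r² ≡ 4 (mod 24).

(⇐) This fails: take r = 2. Then 2² = 4 ≡ 4 (mod 24), yet 2 ≡ 2 (mod 24), not 22.

Only the forward implication holds.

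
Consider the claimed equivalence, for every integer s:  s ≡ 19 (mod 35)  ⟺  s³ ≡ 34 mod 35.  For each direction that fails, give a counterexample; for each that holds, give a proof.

(⟸) This fails: take s = 24. Then 24³ = 13824 ≡ 34 (mod 35), yet 24 ≡ 24 (mod 35), not 19.

(⟹) Suppose s ≡ 19 (mod 35). Write s = 35j + 19. Then (35j + 19)³ = 42875j³ + 69825j² + 37905j + 6859 = 35(1225j³ + 1995j² + 1083j + 195) + 34, so s³ ≡ 34 (mod 35).

Only the forward direction holds.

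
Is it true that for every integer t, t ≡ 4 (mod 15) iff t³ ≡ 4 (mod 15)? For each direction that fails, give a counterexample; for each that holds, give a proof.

Both implications hold.

(⇒) Suppose t ≡ 4 (mod 15). Write t = 15j + 4. Then (15j + 4)³ = 3375j³ + 2700j² + 720j + 64 = 15(225j³ + 180j² + 48j + 4) + 4, so t³ ≡ 4 (mod 15).

(⇐) Conversely, suppose t³ ≡ 4 (mod 15). The only residue r in {0, …, 14} with r³ ≡ 4 (mod 15) is r = 4, so t ≡ 4 (mod 15).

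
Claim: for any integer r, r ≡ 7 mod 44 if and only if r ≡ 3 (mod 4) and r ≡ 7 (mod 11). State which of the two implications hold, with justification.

Both directions hold.

(→) Suppose r ≡ 7 (mod 44); write r = 44j + 7. Since 4 ∣ 44, reducing mod 4 gives r ≡ 7 ≡ 3 (mod 4); since 11 ∣ 44, reducing mod 11 gives r ≡ 7 (mod 11).

(←) Conversely, if r ≡ 3 (mod 4) and r ≡ 7 (mod 11), then by the Chinese remainder theorem r ≡ 7 (mod 44). This is exactly r ≡ 7 (mod 44).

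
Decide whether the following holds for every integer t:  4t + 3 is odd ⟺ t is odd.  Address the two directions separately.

Only the converse holds.

(←) Suppose t is odd. Since 4 is even, 4t is even for every t, so 4t + 3 has the same parity as 3, which is odd. Hence 4t + 3 is odd.

(→) This fails: take t = 2. Then 4t + 3 = 11, which is odd, yet t = 2 is even, not odd.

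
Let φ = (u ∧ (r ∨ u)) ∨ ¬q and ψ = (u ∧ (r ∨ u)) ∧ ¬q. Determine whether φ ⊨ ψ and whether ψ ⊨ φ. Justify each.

Only the converse holds.

(⇒) This fails. Under u = F, r = F, q = F, the left side is true but the right side is false.

(⇐) Assume the antecedent. If u is true, (u ∧ (r ∨ u)) ∨ ¬q reduces to true regardless of the other variables. If u is false, the antecedent cannot hold. Either way (u ∧ (r ∨ u)) ∨ ¬q holds.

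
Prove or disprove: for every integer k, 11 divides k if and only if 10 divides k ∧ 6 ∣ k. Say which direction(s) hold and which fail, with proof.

(⇒) fails and (⇐) fails.

Forward direction. This fails: take k = 11. Certainly 11 ∣ 11, but 10 ∤ 11.

Converse. This fails: take k = 30. Both 10 ∣ 30 and 6 ∣ 30, yet 30 is not a multiple of 11 (since 30 = 2·11 + 8), so 11 ∤ 30.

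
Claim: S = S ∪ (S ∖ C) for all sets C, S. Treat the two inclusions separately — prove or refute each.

Both inclusions hold; the sets are equal.

Forward inclusion. Let x ∈ S. Then either x ∈ S and x ∉ C; or x ∈ C ∩ S. In each case x ∈ S ∪ (S ∖ C), so S ⊆ S ∪ (S ∖ C).

Reverse inclusion. Let x ∈ S ∪ (S ∖ C). Then either x ∈ S and x ∉ C; or x ∈ C ∩ S. In each case x ∈ S, so S ∪ (S ∖ C) ⊆ S.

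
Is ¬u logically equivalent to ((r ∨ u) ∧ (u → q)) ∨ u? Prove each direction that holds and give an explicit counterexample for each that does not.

Neither implication holds.

(⟹) This fails. Under r = F, q = F, u = F, the left side is true but the right side is false.

(⟸) This fails. Under r = F, q = F, u = T, the left side is false but the right side is true.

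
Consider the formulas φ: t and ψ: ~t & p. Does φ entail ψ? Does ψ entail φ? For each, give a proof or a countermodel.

Both directions fail.

(→) This fails. Under t = T, p = F, the left side is true but the right side is false.

(←) This fails. Under t = F, p = T, the left side is false but the right side is true.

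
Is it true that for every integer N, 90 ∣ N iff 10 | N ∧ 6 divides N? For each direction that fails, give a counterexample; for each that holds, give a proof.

Only the forward implication holds.

(⇒) If 90 ∣ N, write N = 90q. Since 90 = 9·10, N = 10·(9q), so 10 ∣ N; and since 90 = 15·6, N = 6·(15q), so 6 ∣ N.

(⇐) This fails: take N = 30. Both 10 ∣ 30 and 6 ∣ 30, yet 30 is not a multiple of 90 (since 30 = 0·90 + 30), so 90 ∤ 30.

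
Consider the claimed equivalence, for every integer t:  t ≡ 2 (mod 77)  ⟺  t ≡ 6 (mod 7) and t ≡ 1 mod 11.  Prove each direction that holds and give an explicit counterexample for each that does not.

(⟹) This fails: t = 2 gives 2 ≡ 2 (mod 77) but 2 ≡ 2 (mod 7), so the conjunction on the right does not hold.

(⟸) This fails: t = 34 satisfies both congruences on the right (34 ≡ 6 mod 7 and 34 ≡ 1 mod 11) yet 34 ≡ 34 (mod 77), not 2.

(⇒) fails and (⇐) fails.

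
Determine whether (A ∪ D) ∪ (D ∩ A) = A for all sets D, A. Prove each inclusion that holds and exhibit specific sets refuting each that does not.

(⊆) fails; (⊇) holds.

(⟸) Let x ∈ A. Then either x ∈ A and x ∉ D; or x ∈ D ∩ A. In each case x ∈ (A ∪ D) ∪ (D ∩ A), so A ⊆ (A ∪ D) ∪ (D ∩ A).

(⟹) This inclusion fails. Take D = {1}, A = ∅; then 1 ∈ (A ∪ D) ∪ (D ∩ A) but 1 ∉ A.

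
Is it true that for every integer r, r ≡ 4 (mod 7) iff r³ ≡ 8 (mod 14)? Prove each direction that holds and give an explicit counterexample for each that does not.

(⇒) fails and (⇐) fails.

Forward direction. This fails: take r = 11. Then 11 ≡ 4 (mod 7), but 11³ = 1331 ≡ 1 (mod 14), not 8.

Converse. This fails: take r = 2. Then 2³ = 8 ≡ 8 (mod 14), yet 2 ≡ 2 (mod 7), not 4.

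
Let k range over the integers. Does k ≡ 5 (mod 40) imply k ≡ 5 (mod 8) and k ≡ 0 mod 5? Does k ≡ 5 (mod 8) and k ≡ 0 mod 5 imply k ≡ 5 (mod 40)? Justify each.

Both implications hold.

Forward direction. Suppose k ≡ 5 (mod 40); write k = 40j + 5. Since 8 ∣ 40, reducing mod 8 gives k ≡ 5 (mod 8); since 5 ∣ 40, reducing mod 5 gives k ≡ 5 ≡ 0 (mod 5).

Converse. If k ≡ 5 (mod 8) and k ≡ 0 (mod 5), then by the Chinese remainder theorem k ≡ 5 (mod 40). This is exactly k ≡ 5 (mod 40).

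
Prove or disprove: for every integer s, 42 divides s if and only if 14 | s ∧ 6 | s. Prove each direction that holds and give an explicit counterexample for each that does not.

Equivalent; both directions hold.

(⇒) If 42 ∣ s, write s = 42q. Since 42 = 3·14, s = 14·(3q), so 14 ∣ s; and since 42 = 7·6, s = 6·(7q), so 6 ∣ s.

(⇐) Suppose 14 ∣ s and 6 ∣ s. Any common multiple of 14 and 6 is a multiple of their lcm; here lcm(14, 6) = 14·6/gcd(14, 6) = 84/2 = 42, so 42 ∣ s.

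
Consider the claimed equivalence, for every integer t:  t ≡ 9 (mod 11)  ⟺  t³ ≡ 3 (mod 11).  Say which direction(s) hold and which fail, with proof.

[⇒] Suppose t ≡ 9 (mod 11). Write t = 11j + 9. Then (11j + 9)³ = 1331j³ + 3267j² + 2673j + 729 = 11(121j³ + 297j² + 243j + 66) + 3, so t³ ≡ 3 (mod 11).

[⇐] For the converse, argue contrapositively. If t ≢ 9 (mod 11), then t is congruent to one of 0, 1, 2, 3, 4, 5, 6, 7, 8, 10 modulo 11, and these give t³ ≡ 0, 1, 8, 5, 9, 4, 7, 2, 6, 10 respectively — never 3.

Equivalent; both directions hold.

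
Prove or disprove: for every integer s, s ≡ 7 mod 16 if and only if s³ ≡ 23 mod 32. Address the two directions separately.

The forward direction fails; the converse holds.

[⇐] The residues r modulo 32 with r³ ≡ 23 (mod 32) are exactly {7}, and each is ≡ 7 (mod 16).

[⇒] This fails: take s = 23. Then 23 ≡ 7 (mod 16), but 23³ = 12167 ≡ 7 (mod 32), not 23.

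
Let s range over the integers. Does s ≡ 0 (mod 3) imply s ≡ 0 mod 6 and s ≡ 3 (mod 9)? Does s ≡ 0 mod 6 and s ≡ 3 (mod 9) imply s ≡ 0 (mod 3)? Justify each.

(⇒) fails; (⇐) holds.

[⇒] This fails: s = 0 gives 0 ≡ 0 (mod 3) but 0 ≡ 0 (mod 9), so the conjunction on the right does not hold.

[⇐] Conversely, if s ≡ 0 (mod 6) and s ≡ 3 (mod 9), then by the Chinese remainder theorem s ≡ 12 (mod 18). Since 12 ≡ 0 (mod 3) and 3 ∣ 18, we get s ≡ 0 (mod 3).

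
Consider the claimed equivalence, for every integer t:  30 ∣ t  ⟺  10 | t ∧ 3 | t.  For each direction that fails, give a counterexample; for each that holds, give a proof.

(←) Suppose 10 ∣ t and 3 ∣ t. Any common multiple of 10 and 3 is a multiple of their lcm; here gcd(10, 3) = 1, so lcm(10, 3) = 10·3 = 30, so 30 ∣ t.

(→) If 30 ∣ t, write t = 30q. Since 30 = 3·10, t = 10·(3q), so 10 ∣ t; and since 30 = 10·3, t = 3·(10q), so 3 ∣ t.

The biconditional holds.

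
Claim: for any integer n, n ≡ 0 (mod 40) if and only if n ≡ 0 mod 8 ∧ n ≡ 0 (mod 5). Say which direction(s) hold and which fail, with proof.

(→) Suppose n ≡ 0 (mod 40); write n = 40j + 0. Since 8 ∣ 40, reducing mod 8 gives n ≡ 0 (mod 8); since 5 ∣ 40, reducing mod 5 gives n ≡ 0 (mod 5).

(←) Conversely, if n ≡ 0 (mod 8) and n ≡ 0 (mod 5), then by the Chinese remainder theorem n ≡ 0 (mod 40). This is exactly n ≡ 0 (mod 40).

Both directions hold.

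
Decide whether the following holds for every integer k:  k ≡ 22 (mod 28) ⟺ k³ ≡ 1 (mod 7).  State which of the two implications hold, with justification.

[⇒] Suppose k ≡ 22 (mod 28). Then k³ ≡ 22³ = 10648 (mod 28), and since 7 ∣ 28, also k³ ≡ 1 (mod 7).

[⇐] This fails: take k = 1. Then 1³ = 1 ≡ 1 (mod 7), yet 1 ≡ 1 (mod 28), not 22.

Not equivalent: only (⇒) holds.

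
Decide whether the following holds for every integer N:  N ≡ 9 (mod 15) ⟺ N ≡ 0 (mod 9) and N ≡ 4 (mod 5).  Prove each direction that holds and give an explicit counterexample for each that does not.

(⇒) fails; (⇐) holds.

(⟹) This fails: N = 24 gives 24 ≡ 9 (mod 15) but 24 ≡ 6 (mod 9), so the conjunction on the right does not hold.

(⟸) Conversely, if N ≡ 0 (mod 9) and N ≡ 4 (mod 5), then by the Chinese remainder theorem N ≡ 9 (mod 45). Since 9 ≡ 9 (mod 15) and 15 ∣ 45, we get N ≡ 9 (mod 15).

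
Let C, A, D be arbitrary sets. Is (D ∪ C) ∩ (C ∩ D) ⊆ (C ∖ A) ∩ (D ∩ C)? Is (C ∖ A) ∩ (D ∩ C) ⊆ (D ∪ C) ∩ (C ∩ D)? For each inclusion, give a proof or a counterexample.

Forward inclusion. This inclusion fails. Take C = {1}, A = {1}, D = {1}; then 1 ∈ (D ∪ C) ∩ (C ∩ D) but 1 ∉ (C ∖ A) ∩ (D ∩ C).

Reverse inclusion. Let x ∈ (C ∖ A) ∩ (D ∩ C). Then x ∈ C ∩ D and x ∉ A, from which x ∈ (D ∪ C) ∩ (C ∩ D).

(⊆) fails; (⊇) holds.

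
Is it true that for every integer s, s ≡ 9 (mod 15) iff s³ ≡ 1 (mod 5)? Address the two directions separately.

[⇒] This fails: take s = 9. Then 9 ≡ 9 (mod 15), but 9³ = 729 ≡ 4 (mod 5), not 1.

[⇐] This fails: take s = 1. Then 1³ = 1 ≡ 1 (mod 5), yet 1 ≡ 1 (mod 15), not 9.

Both directions fail.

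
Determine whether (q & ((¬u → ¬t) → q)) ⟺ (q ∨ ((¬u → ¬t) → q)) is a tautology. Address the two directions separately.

Only the forward implication holds.

(⇒) Assume the antecedent. If q is true, q ∨ ((¬u → ¬t) → q) reduces to true regardless of the other variables. If q is false, the antecedent cannot hold. Either way q ∨ ((¬u → ¬t) → q) holds.

(⇐) This fails. Under q = F, t = T, u = F, the left side is false but the right side is true.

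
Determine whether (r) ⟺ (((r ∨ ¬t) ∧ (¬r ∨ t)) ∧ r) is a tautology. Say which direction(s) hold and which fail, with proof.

The forward direction fails; the converse holds.

[⇒] This fails. Under r = T, t = F, the left side is true but the right side is false.

[⇐] Assume the antecedent. If r is true, r reduces to true regardless of the other variables. If r is false, the antecedent cannot hold. Either way r holds.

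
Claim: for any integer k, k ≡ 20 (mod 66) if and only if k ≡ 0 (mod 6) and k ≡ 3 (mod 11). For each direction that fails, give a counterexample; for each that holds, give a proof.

Both directions fail.

(→) This fails: k = 20 gives 20 ≡ 20 (mod 66) but 20 ≡ 2 (mod 6), so the conjunction on the right does not hold.

(←) This fails: k = 36 satisfies both congruences on the right (36 ≡ 0 mod 6 and 36 ≡ 3 mod 11) yet 36 ≡ 36 (mod 66), not 20.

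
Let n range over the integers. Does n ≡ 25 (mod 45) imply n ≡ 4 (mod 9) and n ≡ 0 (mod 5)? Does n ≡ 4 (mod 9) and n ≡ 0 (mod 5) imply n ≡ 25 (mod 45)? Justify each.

Neither implication holds.

(⟹) This fails: n = 25 gives 25 ≡ 25 (mod 45) but 25 ≡ 7 (mod 9), so the conjunction on the right does not hold.

(⟸) This fails: n = 40 satisfies both congruences on the right (40 ≡ 4 mod 9 and 40 ≡ 0 mod 5) yet 40 ≡ 40 (mod 45), not 25.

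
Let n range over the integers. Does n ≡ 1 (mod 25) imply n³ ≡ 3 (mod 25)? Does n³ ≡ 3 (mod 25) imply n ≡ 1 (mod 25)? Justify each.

Both directions fail.

(⟹) This fails: take n = 1. Then 1 ≡ 1 (mod 25), but 1³ = 1 ≡ 1 (mod 25), not 3.

(⟸) This fails: take n = 12. Then 12³ = 1728 ≡ 3 (mod 25), yet 12 ≡ 12 (mod 25), not 1.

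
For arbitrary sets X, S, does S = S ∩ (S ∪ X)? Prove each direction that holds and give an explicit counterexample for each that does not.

The two sets are equal.

Forward inclusion. Let x ∈ S. Then either x ∈ S and x ∉ X; or x ∈ X ∩ S. In each case x ∈ S ∩ (S ∪ X), so S ⊆ S ∩ (S ∪ X).

Reverse inclusion. Let x ∈ S ∩ (S ∪ X). Then either x ∈ S and x ∉ X; or x ∈ X ∩ S. In each case x ∈ S, so S ∩ (S ∪ X) ⊆ S.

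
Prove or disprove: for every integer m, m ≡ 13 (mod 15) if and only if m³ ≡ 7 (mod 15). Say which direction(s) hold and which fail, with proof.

(→) Suppose m ≡ 13 (mod 15). Write m = 15j + 13. Then (15j + 13)³ = 3375j³ + 8775j² + 7605j + 2197 = 15(225j³ + 585j² + 507j + 146) + 7, so m³ ≡ 7 (mod 15).

(←) Conversely, suppose m³ ≡ 7 (mod 15). The only residue r in {0, …, 14} with r³ ≡ 7 (mod 15) is r = 13, so m ≡ 13 (mod 15).

Equivalent; both directions hold.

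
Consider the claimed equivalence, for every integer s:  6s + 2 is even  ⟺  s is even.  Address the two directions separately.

Not equivalent: only (⇐) holds.

[⇐] Suppose s is even. Since 6 is even, 6s is even for every s, so 6s + 2 has the same parity as 2, which is even. Hence 6s + 2 is even.

[⇒] This fails: take s = 1. Then 6s + 2 = 8, which is even, yet s = 1 is odd, not even.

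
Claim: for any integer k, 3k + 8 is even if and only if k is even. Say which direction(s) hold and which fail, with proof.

Equivalent; both directions hold.

[⇐] Suppose k is even; write k = 2j. Then 3k + 8 = 3·(2j) + 8 = 2·3j + 8, which is even.

[⇒] Suppose 3k + 8 is even. Since 3 is odd, 3k and k have the same parity, so 3k + 8 ≡ k + 8 (mod 2). As 8 is even, 3k + 8 is even exactly when k is even. Thus k is even.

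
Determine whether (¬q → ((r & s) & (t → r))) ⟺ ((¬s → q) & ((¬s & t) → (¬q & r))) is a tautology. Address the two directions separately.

(⟹) This fails. Under q = T, t = T, r = F, s = F, the left side is true but the right side is false.

(⟸) This fails. Under q = F, t = F, r = F, s = T, the left side is false but the right side is true.

Neither direction holds.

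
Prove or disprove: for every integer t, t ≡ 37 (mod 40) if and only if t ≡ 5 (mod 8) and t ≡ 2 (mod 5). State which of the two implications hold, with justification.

(⇒) Suppose t ≡ 37 (mod 40); write t = 40j + 37. Since 8 ∣ 40, reducing mod 8 gives t ≡ 37 ≡ 5 (mod 8); since 5 ∣ 40, reducing mod 5 gives t ≡ 37 ≡ 2 (mod 5).

(⇐) Conversely, if t ≡ 5 (mod 8) and t ≡ 2 (mod 5), then by the Chinese remainder theorem t ≡ 37 (mod 40). This is exactly t ≡ 37 (mod 40).

Equivalent; both directions hold.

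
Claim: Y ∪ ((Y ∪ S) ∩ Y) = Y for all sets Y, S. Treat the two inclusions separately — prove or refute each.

Forward inclusion. Let x ∈ Y ∪ ((Y ∪ S) ∩ Y). Then either x ∈ Y and x ∉ S; or x ∈ Y ∩ S. In each case x ∈ Y, so Y ∪ ((Y ∪ S) ∩ Y) ⊆ Y.

Reverse inclusion. Let x ∈ Y. Then either x ∈ Y and x ∉ S; or x ∈ Y ∩ S. In each case x ∈ Y ∪ ((Y ∪ S) ∩ Y), so Y ⊆ Y ∪ ((Y ∪ S) ∩ Y).

The two sets are equal.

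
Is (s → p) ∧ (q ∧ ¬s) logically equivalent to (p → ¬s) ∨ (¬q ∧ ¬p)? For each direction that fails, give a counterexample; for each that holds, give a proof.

Not equivalent: only (⇒) holds.

(⇒) Assume the antecedent. If q is true, the antecedent forces (q = T, p = F, s = F) or (q = T, p = T, s = F), and (p → ¬s) ∨ (¬q ∧ ¬p) holds there. If q is false, the antecedent cannot hold. Either way (p → ¬s) ∨ (¬q ∧ ¬p) holds.

(⇐) This fails. Under q = F, p = F, s = F, the left side is false but the right side is true.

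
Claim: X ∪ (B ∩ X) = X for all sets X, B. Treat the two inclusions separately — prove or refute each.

Reverse inclusion. Let x ∈ X. Then either x ∈ X and x ∉ B; or x ∈ X ∩ B. In each case x ∈ X ∪ (B ∩ X), so X ⊆ X ∪ (B ∩ X).

Forward inclusion. Let x ∈ X ∪ (B ∩ X). Then either x ∈ X and x ∉ B; or x ∈ X ∩ B. In each case x ∈ X, so X ∪ (B ∩ X) ⊆ X.

Both inclusions hold.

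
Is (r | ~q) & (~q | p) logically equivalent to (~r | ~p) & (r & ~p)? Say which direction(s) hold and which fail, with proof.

[⇒] This fails. Under p = F, r = F, q = F, the left side is true but the right side is false.

[⇐] This fails. Under p = F, r = T, q = T, the left side is false but the right side is true.

Both directions fail.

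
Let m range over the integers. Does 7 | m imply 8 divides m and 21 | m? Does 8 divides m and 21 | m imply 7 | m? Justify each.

[⇐] Suppose 8 ∣ m and 21 ∣ m. Any common multiple of 8 and 21 is a multiple of their lcm; here gcd(8, 21) = 1, so lcm(8, 21) = 8·21 = 168, so 168 ∣ m. Since 7 ∣ 168, it follows that 7 ∣ m.

[⇒] This fails: take m = 7. Certainly 7 ∣ 7, but 8 ∤ 7.

The forward direction fails; the converse holds.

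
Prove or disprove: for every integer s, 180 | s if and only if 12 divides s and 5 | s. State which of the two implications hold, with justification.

(⇒) holds; (⇐) fails.

Converse. This fails: take s = 60. Both 12 ∣ 60 and 5 ∣ 60, yet 60 is not a multiple of 180 (since 60 = 0·180 + 60), so 180 ∤ 60.

Forward direction. If 180 ∣ s, write s = 180q. Since 180 = 15·12, s = 12·(15q), so 12 ∣ s; and since 180 = 36·5, s = 5·(36q), so 5 ∣ s.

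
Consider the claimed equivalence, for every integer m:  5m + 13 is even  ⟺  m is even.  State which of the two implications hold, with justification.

Forward direction. This fails: m = 1 gives 5m + 13 = 18, which is even, but 1 is odd, not even.

Converse. This also fails: m = 4 is even, but 5m + 13 = 33 is odd, not even.

Both directions fail.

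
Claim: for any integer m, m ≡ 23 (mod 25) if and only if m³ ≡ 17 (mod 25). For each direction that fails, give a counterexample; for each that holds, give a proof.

Both implications hold.

(⟹) Suppose m ≡ 23 (mod 25). Write m = 25j + 23. Then (25j + 23)³ = 15625j³ + 43125j² + 39675j + 12167 = 25(625j³ + 1725j² + 1587j + 486) + 17, so m³ ≡ 17 (mod 25).

(⟸) Conversely, suppose m³ ≡ 17 (mod 25). The only residue r in {0, …, 24} with r³ ≡ 17 (mod 25) is r = 23, so m ≡ 23 (mod 25).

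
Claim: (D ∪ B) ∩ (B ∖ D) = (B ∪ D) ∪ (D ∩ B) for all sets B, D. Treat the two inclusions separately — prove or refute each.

The sets are not equal: only the forward inclusion holds.

(⟹) Let x ∈ (D ∪ B) ∩ (B ∖ D). Then x ∈ B and x ∉ D, from which x ∈ (B ∪ D) ∪ (D ∩ B).

(⟸) This inclusion fails. Take B = ∅, D = {1}; then 1 ∈ (B ∪ D) ∪ (D ∩ B) but 1 ∉ (D ∪ B) ∩ (B ∖ D).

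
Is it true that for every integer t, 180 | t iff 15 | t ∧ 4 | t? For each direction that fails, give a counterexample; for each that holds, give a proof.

(⇐) This fails: take t = 60. Both 15 ∣ 60 and 4 ∣ 60, yet 60 is not a multiple of 180 (since 60 = 0·180 + 60), so 180 ∤ 60.

(⇒) If 180 ∣ t, write t = 180q. Since 180 = 12·15, t = 15·(12q), so 15 ∣ t; and since 180 = 45·4, t = 4·(45q), so 4 ∣ t.

The forward direction holds; the converse fails.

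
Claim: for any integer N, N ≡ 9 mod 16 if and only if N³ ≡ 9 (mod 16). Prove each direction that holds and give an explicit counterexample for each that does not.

(→) Suppose N ≡ 9 mod 16. Write N = 16j + 9. Then (16j + 9)³ = 4096j³ + 6912j² + 3888j + 729 = 16(256j³ + 432j² + 243j + 45) + 9, so N³ ≡ 9 (mod 16).

(←) Conversely, suppose N³ ≡ 9 (mod 16). The only residue r in {0, …, 15} with r³ ≡ 9 (mod 16) is r = 9, so N ≡ 9 (mod 16).

Both implications hold.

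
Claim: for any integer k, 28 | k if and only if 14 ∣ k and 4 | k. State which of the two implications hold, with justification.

(⟸) Suppose 14 ∣ k and 4 ∣ k. Any common multiple of 14 and 4 is a multiple of their lcm; here lcm(14, 4) = 14·4/gcd(14, 4) = 56/2 = 28, so 28 ∣ k.

(⟹) If 28 ∣ k, write k = 28q. Since 28 = 2·14, k = 14·(2q), so 14 ∣ k; and since 28 = 7·4, k = 4·(7q), so 4 ∣ k.

Equivalent; both directions hold.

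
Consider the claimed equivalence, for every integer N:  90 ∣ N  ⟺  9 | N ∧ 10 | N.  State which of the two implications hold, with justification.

Both implications hold.

Forward direction. If 90 ∣ N, write N = 90q. Since 90 = 10·9, N = 9·(10q), so 9 ∣ N; and since 90 = 9·10, N = 10·(9q), so 10 ∣ N.

Converse. Suppose 9 ∣ N and 10 ∣ N. Any common multiple of 9 and 10 is a multiple of their lcm; here gcd(9, 10) = 1, so lcm(9, 10) = 9·10 = 90, so 90 ∣ N.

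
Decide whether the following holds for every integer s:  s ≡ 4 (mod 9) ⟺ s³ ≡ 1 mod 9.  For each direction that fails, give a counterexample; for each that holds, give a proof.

Only the forward direction holds.

(⇐) This fails: take s = 1. Then 1³ = 1 ≡ 1 (mod 9), yet 1 ≡ 1 (mod 9), not 4.

(⇒) Suppose s ≡ 4 (mod 9). Write s = 9j + 4. Then (9j + 4)³ = 729j³ + 972j² + 432j + 64 = 9(81j³ + 108j² + 48j + 7) + 1, so s³ ≡ 1 (mod 9).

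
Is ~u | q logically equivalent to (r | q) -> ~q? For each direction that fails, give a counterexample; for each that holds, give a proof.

(⇒) This fails. Under u = F, q = T, r = F, the left side is true but the right side is false.

(⇐) This fails. Under u = T, q = F, r = F, the left side is false but the right side is true.

(⇒) fails and (⇐) fails.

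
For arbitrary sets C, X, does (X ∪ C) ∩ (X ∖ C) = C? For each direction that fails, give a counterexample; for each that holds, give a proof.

(⊆) fails and (⊇) fails.

(⊆) This inclusion fails. Take C = ∅, X = {1}; then 1 ∈ (X ∪ C) ∩ (X ∖ C) but 1 ∉ C.

(⊇) This inclusion fails. Take C = {1}, X = ∅; then 1 ∈ C but 1 ∉ (X ∪ C) ∩ (X ∖ C).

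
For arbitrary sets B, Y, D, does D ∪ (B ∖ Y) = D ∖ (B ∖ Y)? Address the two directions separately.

(⊆) This inclusion fails. Take B = {1}, Y = ∅, D = ∅; then 1 ∈ D ∪ (B ∖ Y) but 1 ∉ D ∖ (B ∖ Y).

(⊇) Let x ∈ D ∖ (B ∖ Y). Then either x ∈ D and x ∉ B, Y; or x ∈ Y ∩ D and x ∉ B; or x ∈ B ∩ Y ∩ D. In each case x ∈ D ∪ (B ∖ Y), so D ∖ (B ∖ Y) ⊆ D ∪ (B ∖ Y).

(⊆) fails; (⊇) holds.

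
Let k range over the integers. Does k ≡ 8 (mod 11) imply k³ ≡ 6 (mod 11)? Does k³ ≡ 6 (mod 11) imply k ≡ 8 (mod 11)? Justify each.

The biconditional holds.

Converse. For the converse, argue contrapositively. If k ≢ 8 (mod 11), then k is congruent to one of 0, 1, 2, 3, 4, 5, 6, 7, 9, 10 modulo 11, and these give k³ ≡ 0, 1, 8, 5, 9, 4, 7, 2, 3, 10 respectively — never 6.

Forward direction. Suppose k ≡ 8 (mod 11). Write k = 11j + 8. Then (11j + 8)³ = 1331j³ + 2904j² + 2112j + 512 = 11(121j³ + 264j² + 192j + 46) + 6, so k³ ≡ 6 (mod 11).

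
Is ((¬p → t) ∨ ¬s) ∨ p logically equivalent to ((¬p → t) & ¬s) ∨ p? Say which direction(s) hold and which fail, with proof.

Converse. Assume the antecedent. If t is true, ((¬p → t) ∨ ¬s) ∨ p reduces to true regardless of the other variables. If t is false, the antecedent forces (t = F, p = T, s = F) or (t = F, p = T, s = T), and ((¬p → t) ∨ ¬s) ∨ p holds there. Either way ((¬p → t) ∨ ¬s) ∨ p holds.

Forward direction. This fails. Under t = F, p = F, s = F, the left side is true but the right side is false.

Only the converse holds.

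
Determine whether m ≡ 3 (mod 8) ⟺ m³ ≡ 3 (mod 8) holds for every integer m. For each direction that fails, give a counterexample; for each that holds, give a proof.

(⇒) Suppose m ≡ 3 (mod 8). Write m = 8j + 3. Then (8j + 3)³ = 512j³ + 576j² + 216j + 27 = 8(64j³ + 72j² + 27j + 3) + 3, so m³ ≡ 3 (mod 8).

(⇐) Conversely, suppose m³ ≡ 3 (mod 8). The only residue r in {0, …, 7} with r³ ≡ 3 (mod 8) is r = 3, so m ≡ 3 (mod 8).

Both directions hold.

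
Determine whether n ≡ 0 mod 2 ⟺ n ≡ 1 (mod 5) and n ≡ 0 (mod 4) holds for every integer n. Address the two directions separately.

(⇒) fails; (⇐) holds.

Forward direction. This fails: n = 0 gives 0 ≡ 0 (mod 2) but 0 ≡ 0 (mod 5), so the conjunction on the right does not hold.

Converse. If n ≡ 1 (mod 5) and n ≡ 0 (mod 4), then by the Chinese remainder theorem n ≡ 16 (mod 20). Since 16 ≡ 0 (mod 2) and 2 ∣ 20, we get n ≡ 0 (mod 2).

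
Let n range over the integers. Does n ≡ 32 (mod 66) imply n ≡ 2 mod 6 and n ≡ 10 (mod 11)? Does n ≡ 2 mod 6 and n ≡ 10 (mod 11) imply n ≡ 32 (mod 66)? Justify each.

(→) Suppose n ≡ 32 (mod 66); write n = 66j + 32. Since 6 ∣ 66, reducing mod 6 gives n ≡ 32 ≡ 2 (mod 6); since 11 ∣ 66, reducing mod 11 gives n ≡ 32 ≡ 10 (mod 11).

(←) Conversely, if n ≡ 2 (mod 6) and n ≡ 10 (mod 11), then by the Chinese remainder theorem n ≡ 32 (mod 66). This is exactly n ≡ 32 (mod 66).

Both directions hold; the statement is true.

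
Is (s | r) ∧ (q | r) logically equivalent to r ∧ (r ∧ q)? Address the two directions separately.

(⟹) This fails. Under q = T, s = T, r = F, the left side is true but the right side is false.

(⟸) Assume the antecedent. If q is true, the antecedent forces (q = T, s = F, r = T) or (q = T, s = T, r = T), and (s | r) ∧ (q | r) holds there. If q is false, the antecedent cannot hold. Either way (s | r) ∧ (q | r) holds.

Not equivalent: only (⇐) holds.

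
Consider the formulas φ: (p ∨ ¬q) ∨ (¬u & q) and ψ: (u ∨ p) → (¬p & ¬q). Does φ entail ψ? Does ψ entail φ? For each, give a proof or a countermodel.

Only the converse holds.

(→) This fails. Under q = F, p = T, u = F, the left side is true but the right side is false.

(←) Assume the antecedent. If q is true, the antecedent forces (q = T, p = F, u = F), and (p ∨ ¬q) ∨ (¬u & q) holds there. If q is false, (p ∨ ¬q) ∨ (¬u & q) reduces to true regardless of the other variables. Either way (p ∨ ¬q) ∨ (¬u & q) holds.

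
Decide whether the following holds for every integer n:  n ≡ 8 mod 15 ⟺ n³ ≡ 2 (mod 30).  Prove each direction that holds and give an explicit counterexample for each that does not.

Only the reverse direction holds.

Forward direction. This fails: take n = 23. Then 23 ≡ 8 (mod 15), but 23³ = 12167 ≡ 17 (mod 30), not 2.

Converse. The residues r modulo 30 with r³ ≡ 2 (mod 30) are exactly {8}, and each is ≡ 8 (mod 15).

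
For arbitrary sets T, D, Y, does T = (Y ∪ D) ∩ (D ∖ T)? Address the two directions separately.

Both inclusions fail.

(⊆) This inclusion fails. Take T = {1}, D = ∅, Y = ∅; then 1 ∈ T but 1 ∉ (Y ∪ D) ∩ (D ∖ T).

(⊇) This inclusion fails. Take T = ∅, D = {1}, Y = ∅; then 1 ∈ (Y ∪ D) ∩ (D ∖ T) but 1 ∉ T.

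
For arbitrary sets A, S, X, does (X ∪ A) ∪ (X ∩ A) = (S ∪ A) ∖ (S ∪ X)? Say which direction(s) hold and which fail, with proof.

The sets are not equal: only the reverse inclusion holds.

Forward inclusion. This inclusion fails. Take A = {1}, S = {1}, X = ∅; then 1 ∈ (X ∪ A) ∪ (X ∩ A) but 1 ∉ (S ∪ A) ∖ (S ∪ X).

Reverse inclusion. Let x ∈ (S ∪ A) ∖ (S ∪ X). Then x ∈ A and x ∉ S, X, from which x ∈ (X ∪ A) ∪ (X ∩ A).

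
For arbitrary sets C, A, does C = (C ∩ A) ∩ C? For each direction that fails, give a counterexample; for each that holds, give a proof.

Forward inclusion. This inclusion fails. Take C = {1}, A = ∅; then 1 ∈ C but 1 ∉ (C ∩ A) ∩ C.

Reverse inclusion. Let x ∈ (C ∩ A) ∩ C. Then x ∈ C ∩ A, from which x ∈ C.

(⊆) fails; (⊇) holds.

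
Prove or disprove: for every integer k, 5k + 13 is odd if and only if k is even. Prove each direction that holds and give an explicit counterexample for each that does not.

Both directions hold.

(⇐) Suppose k is even; write k = 2j. Then 5k + 13 = 5·(2j) + 13 = 2·5j + 13, which is odd.

(⇒) Suppose 5k + 13 is odd. Since 5 is odd, 5k and k have the same parity, so 5k + 13 ≡ k + 13 (mod 2). As 13 is odd, 5k + 13 is odd exactly when k is even. Thus k is even.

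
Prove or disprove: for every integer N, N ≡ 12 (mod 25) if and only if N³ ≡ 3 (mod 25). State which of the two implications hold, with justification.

Forward direction. Suppose N ≡ 12 (mod 25). Write N = 25j + 12. Then (25j + 12)³ = 15625j³ + 22500j² + 10800j + 1728 = 25(625j³ + 900j² + 432j + 69) + 3, so N³ ≡ 3 (mod 25).

Converse. Suppose N³ ≡ 3 (mod 25). The only residue r in {0, …, 24} with r³ ≡ 3 (mod 25) is r = 12, so N ≡ 12 (mod 25).

The biconditional holds.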